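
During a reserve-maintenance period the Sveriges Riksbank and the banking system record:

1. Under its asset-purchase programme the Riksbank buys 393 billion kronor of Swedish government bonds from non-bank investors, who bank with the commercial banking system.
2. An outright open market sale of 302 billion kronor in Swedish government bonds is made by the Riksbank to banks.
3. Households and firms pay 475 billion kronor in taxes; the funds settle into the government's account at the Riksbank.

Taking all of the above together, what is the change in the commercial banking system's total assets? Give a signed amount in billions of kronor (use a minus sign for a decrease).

Riksbank balance sheet:
  Assets:      Securities +91B
  Liabilities: Bank reserves −384B, Government deposits +475B
Commercial banking system:
  Assets:      Reserves at CB −384B, Securities +302B
  Liabilities: Checkable deposits −82B
Change in total bank assets = -82 billion.

-82 billion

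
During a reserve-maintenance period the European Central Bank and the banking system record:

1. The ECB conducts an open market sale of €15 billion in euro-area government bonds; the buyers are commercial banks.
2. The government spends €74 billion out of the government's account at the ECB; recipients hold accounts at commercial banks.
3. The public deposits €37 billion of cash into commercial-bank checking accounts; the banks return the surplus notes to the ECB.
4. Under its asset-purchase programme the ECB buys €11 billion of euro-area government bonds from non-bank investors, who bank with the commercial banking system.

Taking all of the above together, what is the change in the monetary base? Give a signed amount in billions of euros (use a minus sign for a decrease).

OMO sale (to banks) €15 billion: ECB balance sheet contracts → −€15B.
Government spending €74 billion: a non-base liability converts back to reserves → +€74B.
Currency deposit €37 billion: just a shift between currency and reserves — both are base money → 0.
Asset purchase (from non-banks) €11 billion: ECB balance sheet expands → +€11B.
Net: −15 + 74 + 0 + 11 = +€70 billion.

+€70 billion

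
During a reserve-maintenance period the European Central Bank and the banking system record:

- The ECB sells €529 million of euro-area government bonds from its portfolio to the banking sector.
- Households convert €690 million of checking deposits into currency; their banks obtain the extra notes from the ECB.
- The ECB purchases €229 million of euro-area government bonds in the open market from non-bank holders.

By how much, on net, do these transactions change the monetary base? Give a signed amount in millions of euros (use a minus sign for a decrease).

-€300 million

ECB balance sheet:
  Assets:      Securities −€300M
  Liabilities: Bank reserves −€990M, Currency in circulation +€690M
Commercial banking system:
  Assets:      Reserves at CB −€990M, Securities +€529M
  Liabilities: Checkable deposits −€461M
Monetary base = currency + reserves: +€690M + (−€990M) = -€300 million.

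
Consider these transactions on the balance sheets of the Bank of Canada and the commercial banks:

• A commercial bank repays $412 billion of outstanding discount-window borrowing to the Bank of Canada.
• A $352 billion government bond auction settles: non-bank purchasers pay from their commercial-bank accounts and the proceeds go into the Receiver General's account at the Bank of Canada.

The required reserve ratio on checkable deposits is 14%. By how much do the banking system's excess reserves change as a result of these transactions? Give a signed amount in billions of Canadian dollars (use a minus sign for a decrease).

-$714.72 billion

Discount-window repayment $412 billion: reserves −$412B, deposits 0.
Government account inflow $352 billion: reserves −$352B, deposits −$352B.
Totals: Δreserves = −$764B, Δdeposits = −$352B.
Δrequired reserves = 14% × −$352B = −$49.28B.
Δexcess reserves = Δreserves − Δrequired = −$764B − (−$49.28B) = -$714.72 billion.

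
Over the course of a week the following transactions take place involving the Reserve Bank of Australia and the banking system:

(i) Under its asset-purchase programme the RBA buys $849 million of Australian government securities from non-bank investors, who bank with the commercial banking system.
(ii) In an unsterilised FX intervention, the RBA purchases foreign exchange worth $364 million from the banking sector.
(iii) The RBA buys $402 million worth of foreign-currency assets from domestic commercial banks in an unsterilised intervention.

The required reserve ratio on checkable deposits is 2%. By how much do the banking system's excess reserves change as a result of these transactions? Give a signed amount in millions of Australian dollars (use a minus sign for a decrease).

+$1598.02 million

Asset purchase (from non-banks) $849 million: reserves +$849M, deposits +$849M.
FX purchase $364 million: reserves +$364M, deposits 0.
FX purchase $402 million: reserves +$402M, deposits 0.
Totals: Δreserves = +$1615M, Δdeposits = +$849M.
Δrequired reserves = 2% × +$849M = +$16.98M.
Δexcess reserves = Δreserves − Δrequired = +$1615M − (+$16.98M) = +$1598.02 million.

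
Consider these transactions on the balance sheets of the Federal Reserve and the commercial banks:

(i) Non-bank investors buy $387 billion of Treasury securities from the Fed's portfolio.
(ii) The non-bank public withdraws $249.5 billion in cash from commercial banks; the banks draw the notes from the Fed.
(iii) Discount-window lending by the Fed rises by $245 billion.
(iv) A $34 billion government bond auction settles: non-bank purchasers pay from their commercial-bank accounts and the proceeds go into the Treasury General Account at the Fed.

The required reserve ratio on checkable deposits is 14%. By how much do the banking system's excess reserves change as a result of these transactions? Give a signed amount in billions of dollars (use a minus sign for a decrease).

Asset sale (to non-banks) $387 billion: reserves −$387B, deposits −$387B.
Currency withdrawal $249.5 billion: reserves −$249.5B, deposits −$249.5B.
Discount-window loan $245 billion: reserves +$245B, deposits 0.
Government account inflow $34 billion: reserves −$34B, deposits −$34B.
Totals: Δreserves = −$425.5B, Δdeposits = −$670.5B.
Δrequired reserves = 14% × −$670.5B = −$93.87B.
Δexcess reserves = Δreserves − Δrequired = −$425.5B − (−$93.87B) = -$331.63 billion.

-$331.63 billion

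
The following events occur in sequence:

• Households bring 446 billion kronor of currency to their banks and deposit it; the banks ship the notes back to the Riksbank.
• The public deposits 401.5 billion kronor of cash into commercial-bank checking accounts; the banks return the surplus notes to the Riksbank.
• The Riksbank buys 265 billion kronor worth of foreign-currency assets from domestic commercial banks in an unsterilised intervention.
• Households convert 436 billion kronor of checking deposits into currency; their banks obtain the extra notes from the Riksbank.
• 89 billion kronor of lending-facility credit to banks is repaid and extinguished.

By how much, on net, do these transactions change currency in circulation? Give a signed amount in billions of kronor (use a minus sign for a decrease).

-411.5 billion

Currency deposit 446 billion kronor: notes return to the central bank → −446B.
Currency deposit 401.5 billion kronor: notes return to the central bank → −401.5B.
FX purchase 265 billion kronor: no currency enters or leaves circulation → 0.
Currency withdrawal 436 billion kronor: notes leave the central bank → +436B.
Discount-window repayment 89 billion kronor: no currency enters or leaves circulation → 0.
Net: −446 − 401.5 + 0 + 436 + 0 = -411.5 billion.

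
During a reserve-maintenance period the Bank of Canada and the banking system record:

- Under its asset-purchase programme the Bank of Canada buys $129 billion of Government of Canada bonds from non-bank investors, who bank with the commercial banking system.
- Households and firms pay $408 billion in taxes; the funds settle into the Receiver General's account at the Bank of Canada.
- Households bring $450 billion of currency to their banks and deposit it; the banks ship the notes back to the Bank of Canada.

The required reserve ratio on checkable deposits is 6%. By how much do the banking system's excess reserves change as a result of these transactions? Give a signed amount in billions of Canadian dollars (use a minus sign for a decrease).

+$160.74 billion

Asset purchase (from non-banks) $129 billion: reserves +$129B, deposits +$129B.
Government account inflow $408 billion: reserves −$408B, deposits −$408B.
Currency deposit $450 billion: reserves +$450B, deposits +$450B.
Totals: Δreserves = +$171B, Δdeposits = +$171B.
Δrequired reserves = 6% × +$171B = +$10.26B.
Δexcess reserves = Δreserves − Δrequired = +$171B − (+$10.26B) = +$160.74 billion.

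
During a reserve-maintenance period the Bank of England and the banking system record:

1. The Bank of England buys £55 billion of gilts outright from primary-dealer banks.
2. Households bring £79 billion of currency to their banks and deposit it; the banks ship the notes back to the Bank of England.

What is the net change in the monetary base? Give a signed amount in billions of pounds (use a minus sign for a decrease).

Bank of England balance sheet:
  Assets:      Securities +£55B
  Liabilities: Bank reserves +£134B, Currency in circulation −£79B
Monetary base = currency + reserves: −£79B + (+£134B) = +£55 billion.

+£55 billion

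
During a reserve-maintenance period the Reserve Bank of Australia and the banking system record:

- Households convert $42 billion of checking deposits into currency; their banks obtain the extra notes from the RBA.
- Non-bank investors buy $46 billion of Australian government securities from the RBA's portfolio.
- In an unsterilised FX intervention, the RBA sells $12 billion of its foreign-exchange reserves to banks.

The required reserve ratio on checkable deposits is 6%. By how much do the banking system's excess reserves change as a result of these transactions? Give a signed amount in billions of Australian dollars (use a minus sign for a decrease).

Currency withdrawal $42 billion: reserves −$42B, deposits −$42B.
Asset sale (to non-banks) $46 billion: reserves −$46B, deposits −$46B.
FX sale $12 billion: reserves −$12B, deposits 0.
Totals: Δreserves = −$100B, Δdeposits = −$88B.
Δrequired reserves = 6% × −$88B = −$5.28B.
Δexcess reserves = Δreserves − Δrequired = −$100B − (−$5.28B) = -$94.72 billion.

-$94.72 billion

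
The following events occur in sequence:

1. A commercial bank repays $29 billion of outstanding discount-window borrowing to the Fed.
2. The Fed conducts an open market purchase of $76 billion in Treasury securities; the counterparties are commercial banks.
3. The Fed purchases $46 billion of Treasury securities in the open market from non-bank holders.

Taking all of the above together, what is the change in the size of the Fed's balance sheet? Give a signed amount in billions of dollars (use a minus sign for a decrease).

+$93 billion

Fed balance sheet:
  Assets:      Securities +$122B, Loans to banks −$29B
  Liabilities: Bank reserves +$93B
Commercial banking system:
  Assets:      Reserves at CB +$93B, Securities −$76B
  Liabilities: Checkable deposits +$46B, Borrowings from CB −$29B
Change in total Fed assets = +$93 billion.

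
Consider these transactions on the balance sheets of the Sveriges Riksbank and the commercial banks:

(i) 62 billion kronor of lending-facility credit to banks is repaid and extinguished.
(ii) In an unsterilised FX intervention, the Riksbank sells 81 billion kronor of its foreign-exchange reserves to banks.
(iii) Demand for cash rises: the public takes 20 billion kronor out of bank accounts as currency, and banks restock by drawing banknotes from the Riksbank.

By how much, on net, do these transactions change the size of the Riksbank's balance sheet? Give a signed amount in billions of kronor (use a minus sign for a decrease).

-143 billion

Discount-window repayment 62 billion kronor: a Riksbank asset is shed → −62B.
FX sale 81 billion kronor: a Riksbank asset is shed → −81B.
Currency withdrawal 20 billion kronor: only the composition of liabilities changes → 0.
Net: −62 − 81 + 0 = -143 billion.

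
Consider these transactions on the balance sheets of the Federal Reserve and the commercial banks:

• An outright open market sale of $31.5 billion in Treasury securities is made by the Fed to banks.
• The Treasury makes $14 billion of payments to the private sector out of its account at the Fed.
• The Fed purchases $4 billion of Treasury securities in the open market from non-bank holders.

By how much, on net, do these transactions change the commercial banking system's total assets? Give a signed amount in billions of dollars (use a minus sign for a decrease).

OMO sale (to banks) $31.5 billion: just an asset swap on bank balance sheets → 0.
Government spending $14 billion: bank balance sheets expand → +$14B.
Asset purchase (from non-banks) $4 billion: bank balance sheets expand → +$4B.
Net: 0 + 14 + 4 = +$18 billion.

+$18 billion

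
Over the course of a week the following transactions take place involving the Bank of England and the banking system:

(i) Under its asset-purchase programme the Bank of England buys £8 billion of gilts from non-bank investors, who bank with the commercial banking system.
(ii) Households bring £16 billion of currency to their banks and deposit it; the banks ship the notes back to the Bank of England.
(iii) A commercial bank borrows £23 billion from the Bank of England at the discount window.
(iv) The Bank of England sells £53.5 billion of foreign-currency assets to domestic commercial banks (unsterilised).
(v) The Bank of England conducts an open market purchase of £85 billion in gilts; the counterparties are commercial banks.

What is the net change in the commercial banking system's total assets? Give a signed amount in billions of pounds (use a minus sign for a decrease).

+£47 billion

Bank of England balance sheet:
  Assets:      Securities +£93B, Loans to banks +£23B, Foreign assets −£53.5B
  Liabilities: Bank reserves +£78.5B, Currency in circulation −£16B
Commercial banking system:
  Assets:      Reserves at CB +£78.5B, Securities −£85B, Foreign assets +£53.5B
  Liabilities: Checkable deposits +£24B, Borrowings from CB +£23B
Change in total bank assets = +£47 billion.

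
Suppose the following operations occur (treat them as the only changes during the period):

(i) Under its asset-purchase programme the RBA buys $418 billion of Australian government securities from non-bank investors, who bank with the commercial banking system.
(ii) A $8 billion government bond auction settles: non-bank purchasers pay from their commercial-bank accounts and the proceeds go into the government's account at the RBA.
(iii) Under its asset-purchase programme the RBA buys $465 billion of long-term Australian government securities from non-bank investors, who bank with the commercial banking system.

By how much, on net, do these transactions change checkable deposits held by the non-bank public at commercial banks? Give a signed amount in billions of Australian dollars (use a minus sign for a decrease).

+$875 billion

Asset purchase (from non-banks) $418 billion: non-bank counterparties' bank balances rise → +$418B.
Government account inflow $8 billion: non-bank counterparties' bank balances fall → −$8B.
Asset purchase (from non-banks) $465 billion: non-bank counterparties' bank balances rise → +$465B.
Net: 418 − 8 + 465 = +$875 billion.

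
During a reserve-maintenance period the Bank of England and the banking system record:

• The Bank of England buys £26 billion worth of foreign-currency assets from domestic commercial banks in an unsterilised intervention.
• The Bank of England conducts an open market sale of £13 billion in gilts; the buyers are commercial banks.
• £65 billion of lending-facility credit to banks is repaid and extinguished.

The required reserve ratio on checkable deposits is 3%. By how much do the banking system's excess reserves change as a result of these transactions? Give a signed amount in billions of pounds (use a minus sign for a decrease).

-£52 billion

FX purchase £26 billion: reserves +£26B, deposits 0.
OMO sale (to banks) £13 billion: reserves −£13B, deposits 0.
Discount-window repayment £65 billion: reserves −£65B, deposits 0.
Totals: Δreserves = −£52B, Δdeposits = 0.
Δrequired reserves = 3% × 0 = 0.
Δexcess reserves = Δreserves − Δrequired = −£52B − (0) = -£52 billion.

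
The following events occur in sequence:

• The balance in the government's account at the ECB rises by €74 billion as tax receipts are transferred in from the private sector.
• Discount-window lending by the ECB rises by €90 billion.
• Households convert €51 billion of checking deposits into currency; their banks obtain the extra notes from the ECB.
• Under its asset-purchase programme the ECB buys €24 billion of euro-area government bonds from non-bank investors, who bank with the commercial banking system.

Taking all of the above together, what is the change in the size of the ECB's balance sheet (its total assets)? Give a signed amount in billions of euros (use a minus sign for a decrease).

Government account inflow €74 billion: only the composition of liabilities changes → 0.
Discount-window loan €90 billion: an ECB asset is acquired → +€90B.
Currency withdrawal €51 billion: only the composition of liabilities changes → 0.
Asset purchase (from non-banks) €24 billion: an ECB asset is acquired → +€24B.
Net: 0 + 90 + 0 + 24 = +€114 billion.

+€114 billion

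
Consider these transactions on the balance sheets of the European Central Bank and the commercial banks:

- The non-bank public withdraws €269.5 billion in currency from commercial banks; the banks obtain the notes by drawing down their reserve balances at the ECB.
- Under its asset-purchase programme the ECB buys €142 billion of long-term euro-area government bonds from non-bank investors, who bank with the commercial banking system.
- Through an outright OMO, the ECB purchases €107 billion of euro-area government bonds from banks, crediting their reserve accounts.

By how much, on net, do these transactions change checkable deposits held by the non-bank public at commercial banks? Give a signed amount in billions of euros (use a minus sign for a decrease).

-€127.5 billion

Currency withdrawal €269.5 billion: non-bank counterparties' bank balances fall → −€269.5B.
Asset purchase (from non-banks) €142 billion: non-bank counterparties' bank balances rise → +€142B.
OMO purchase (from banks) €107 billion: the counterparty is a bank, so public deposits are unchanged → 0.
Net: −269.5 + 142 + 0 = -€127.5 billion.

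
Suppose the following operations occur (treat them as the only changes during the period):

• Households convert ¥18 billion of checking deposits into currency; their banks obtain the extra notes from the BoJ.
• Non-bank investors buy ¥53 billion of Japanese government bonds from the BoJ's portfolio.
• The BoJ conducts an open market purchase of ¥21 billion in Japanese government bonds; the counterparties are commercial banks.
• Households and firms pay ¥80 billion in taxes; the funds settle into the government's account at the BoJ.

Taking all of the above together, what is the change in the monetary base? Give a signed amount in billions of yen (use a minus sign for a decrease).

BoJ balance sheet:
  Assets:      Securities −¥32B
  Liabilities: Bank reserves −¥130B, Currency in circulation +¥18B, Government deposits +¥80B
Monetary base = currency + reserves: +¥18B + (−¥130B) = -¥112 billion.

-¥112 billion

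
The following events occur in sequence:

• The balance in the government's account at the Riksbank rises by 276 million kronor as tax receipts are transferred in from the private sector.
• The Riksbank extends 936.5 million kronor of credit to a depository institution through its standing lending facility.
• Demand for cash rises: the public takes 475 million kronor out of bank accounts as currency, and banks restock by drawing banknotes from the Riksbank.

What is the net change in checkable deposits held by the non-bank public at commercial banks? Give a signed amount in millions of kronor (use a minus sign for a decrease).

-751 million

Government account inflow 276 million kronor: non-bank counterparties' bank balances fall → −276M.
Discount-window loan 936.5 million kronor: the counterparty is a bank, so public deposits are unchanged → 0.
Currency withdrawal 475 million kronor: non-bank counterparties' bank balances fall → −475M.
Net: −276 + 0 − 475 = -751 million.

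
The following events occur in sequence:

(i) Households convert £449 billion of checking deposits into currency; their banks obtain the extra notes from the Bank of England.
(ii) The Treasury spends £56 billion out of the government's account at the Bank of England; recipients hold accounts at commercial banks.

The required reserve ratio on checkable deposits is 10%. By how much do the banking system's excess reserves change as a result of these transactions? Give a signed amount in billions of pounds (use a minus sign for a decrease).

Currency withdrawal £449 billion: reserves −£449B, deposits −£449B.
Government spending £56 billion: reserves +£56B, deposits +£56B.
Totals: Δreserves = −£393B, Δdeposits = −£393B.
Δrequired reserves = 10% × −£393B = −£39.3B.
Δexcess reserves = Δreserves − Δrequired = −£393B − (−£39.3B) = -£353.7 billion.

-£353.7 billion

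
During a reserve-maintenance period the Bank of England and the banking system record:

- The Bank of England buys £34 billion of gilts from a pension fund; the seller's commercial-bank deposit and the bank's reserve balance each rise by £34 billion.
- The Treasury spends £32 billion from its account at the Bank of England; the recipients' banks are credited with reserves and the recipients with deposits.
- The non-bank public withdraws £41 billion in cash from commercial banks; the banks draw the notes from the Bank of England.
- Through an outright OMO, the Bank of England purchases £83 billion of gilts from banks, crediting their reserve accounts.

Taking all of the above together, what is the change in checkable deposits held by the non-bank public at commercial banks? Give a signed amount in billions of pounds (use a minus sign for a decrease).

Asset purchase (from non-banks) £34 billion: non-bank counterparties' bank balances rise → +£34B.
Government spending £32 billion: non-bank counterparties' bank balances rise → +£32B.
Currency withdrawal £41 billion: non-bank counterparties' bank balances fall → −£41B.
OMO purchase (from banks) £83 billion: the counterparty is a bank, so public deposits are unchanged → 0.
Net: 34 + 32 − 41 + 0 = +£25 billion.

+£25 billion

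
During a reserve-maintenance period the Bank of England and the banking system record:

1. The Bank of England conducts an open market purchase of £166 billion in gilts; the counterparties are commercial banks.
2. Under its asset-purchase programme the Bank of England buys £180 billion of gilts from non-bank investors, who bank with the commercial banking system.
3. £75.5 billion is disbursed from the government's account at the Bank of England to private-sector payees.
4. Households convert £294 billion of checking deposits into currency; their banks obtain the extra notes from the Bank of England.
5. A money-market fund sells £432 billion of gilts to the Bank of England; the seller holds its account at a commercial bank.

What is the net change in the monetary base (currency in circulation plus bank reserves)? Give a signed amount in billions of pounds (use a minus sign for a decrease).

+£853.5 billion

Bank of England balance sheet:
  Assets:      Securities +£778B
  Liabilities: Bank reserves +£559.5B, Currency in circulation +£294B, Government deposits −£75.5B
Monetary base = currency + reserves: +£294B + (+£559.5B) = +£853.5 billion.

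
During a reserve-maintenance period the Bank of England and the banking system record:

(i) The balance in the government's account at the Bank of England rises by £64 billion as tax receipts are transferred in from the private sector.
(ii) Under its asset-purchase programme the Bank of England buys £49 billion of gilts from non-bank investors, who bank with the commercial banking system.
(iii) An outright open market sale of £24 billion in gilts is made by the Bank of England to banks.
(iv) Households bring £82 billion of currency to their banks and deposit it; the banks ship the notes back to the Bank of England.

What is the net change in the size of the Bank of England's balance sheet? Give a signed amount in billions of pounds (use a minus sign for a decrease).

Bank of England balance sheet:
  Assets:      Securities +£25B
  Liabilities: Bank reserves +£43B, Currency in circulation −£82B, Government deposits +£64B
Change in total Bank of England assets = +£25 billion.

+£25 billion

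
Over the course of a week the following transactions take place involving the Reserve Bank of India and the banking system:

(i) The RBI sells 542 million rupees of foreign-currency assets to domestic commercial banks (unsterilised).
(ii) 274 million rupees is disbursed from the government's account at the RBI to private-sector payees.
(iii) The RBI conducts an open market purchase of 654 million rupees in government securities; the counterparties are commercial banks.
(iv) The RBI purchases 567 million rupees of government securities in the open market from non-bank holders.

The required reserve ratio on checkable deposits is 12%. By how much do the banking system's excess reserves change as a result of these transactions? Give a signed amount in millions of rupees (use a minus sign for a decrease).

FX sale 542 million rupees: reserves −542M, deposits 0.
Government spending 274 million rupees: reserves +274M, deposits +274M.
OMO purchase (from banks) 654 million rupees: reserves +654M, deposits 0.
Asset purchase (from non-banks) 567 million rupees: reserves +567M, deposits +567M.
Totals: Δreserves = +953M, Δdeposits = +841M.
Δrequired reserves = 12% × +841M = +100.92M.
Δexcess reserves = Δreserves − Δrequired = +953M − (+100.92M) = +852.08 million.

+852.08 million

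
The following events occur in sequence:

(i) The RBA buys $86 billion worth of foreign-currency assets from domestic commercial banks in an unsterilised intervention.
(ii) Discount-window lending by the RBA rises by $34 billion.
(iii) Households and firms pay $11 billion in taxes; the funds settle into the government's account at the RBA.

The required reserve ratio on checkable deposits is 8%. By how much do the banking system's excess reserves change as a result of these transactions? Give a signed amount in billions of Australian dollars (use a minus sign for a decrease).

FX purchase $86 billion: reserves +$86B, deposits 0.
Discount-window loan $34 billion: reserves +$34B, deposits 0.
Government account inflow $11 billion: reserves −$11B, deposits −$11B.
Totals: Δreserves = +$109B, Δdeposits = −$11B.
Δrequired reserves = 8% × −$11B = −$0.88B.
Δexcess reserves = Δreserves − Δrequired = +$109B − (−$0.88B) = +$109.88 billion.

+$109.88 billion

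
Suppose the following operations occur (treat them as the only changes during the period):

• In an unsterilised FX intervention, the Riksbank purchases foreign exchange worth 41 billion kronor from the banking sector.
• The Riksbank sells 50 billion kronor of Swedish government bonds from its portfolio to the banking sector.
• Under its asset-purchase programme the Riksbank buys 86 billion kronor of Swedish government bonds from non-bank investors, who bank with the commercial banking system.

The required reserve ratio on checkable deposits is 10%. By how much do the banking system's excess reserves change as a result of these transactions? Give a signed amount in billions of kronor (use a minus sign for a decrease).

+68.4 billion

FX purchase 41 billion kronor: reserves +41B, deposits 0.
OMO sale (to banks) 50 billion kronor: reserves −50B, deposits 0.
Asset purchase (from non-banks) 86 billion kronor: reserves +86B, deposits +86B.
Totals: Δreserves = +77B, Δdeposits = +86B.
Δrequired reserves = 10% × +86B = +8.6B.
Δexcess reserves = Δreserves − Δrequired = +77B − (+8.6B) = +68.4 billion.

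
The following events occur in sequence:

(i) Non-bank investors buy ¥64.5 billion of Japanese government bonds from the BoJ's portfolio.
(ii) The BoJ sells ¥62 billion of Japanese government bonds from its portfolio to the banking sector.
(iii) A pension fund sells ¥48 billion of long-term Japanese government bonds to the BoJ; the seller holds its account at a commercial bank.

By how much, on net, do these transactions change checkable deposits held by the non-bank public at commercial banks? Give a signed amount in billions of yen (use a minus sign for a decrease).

Asset sale (to non-banks) ¥64.5 billion: non-bank counterparties' bank balances fall → −¥64.5B.
OMO sale (to banks) ¥62 billion: the counterparty is a bank, so public deposits are unchanged → 0.
Asset purchase (from non-banks) ¥48 billion: non-bank counterparties' bank balances rise → +¥48B.
Net: −64.5 + 0 + 48 = -¥16.5 billion.

-¥16.5 billion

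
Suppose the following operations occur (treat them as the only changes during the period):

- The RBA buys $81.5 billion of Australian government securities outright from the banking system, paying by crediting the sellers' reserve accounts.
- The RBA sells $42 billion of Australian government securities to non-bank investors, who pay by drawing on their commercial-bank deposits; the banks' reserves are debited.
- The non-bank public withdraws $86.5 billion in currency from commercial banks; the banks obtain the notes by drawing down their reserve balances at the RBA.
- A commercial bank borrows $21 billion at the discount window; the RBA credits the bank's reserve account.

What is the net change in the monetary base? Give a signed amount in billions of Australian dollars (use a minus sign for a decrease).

+$60.5 billion

OMO purchase (from banks) $81.5 billion: RBA balance sheet expands → +$81.5B.
Asset sale (to non-banks) $42 billion: RBA balance sheet contracts → −$42B.
Currency withdrawal $86.5 billion: just a shift between currency and reserves — both are base money → 0.
Discount-window loan $21 billion: RBA balance sheet expands → +$21B.
Net: 81.5 − 42 + 0 + 21 = +$60.5 billion.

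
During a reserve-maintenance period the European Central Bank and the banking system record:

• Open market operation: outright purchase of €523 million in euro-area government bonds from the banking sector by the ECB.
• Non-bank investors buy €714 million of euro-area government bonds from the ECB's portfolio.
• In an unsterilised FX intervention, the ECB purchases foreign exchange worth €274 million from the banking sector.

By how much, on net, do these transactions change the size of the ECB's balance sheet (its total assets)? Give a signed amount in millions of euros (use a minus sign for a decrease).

+€83 million

OMO purchase (from banks) €523 million: an ECB asset is acquired → +€523M.
Asset sale (to non-banks) €714 million: an ECB asset is shed → −€714M.
FX purchase €274 million: an ECB asset is acquired → +€274M.
Net: 523 − 714 + 274 = +€83 million.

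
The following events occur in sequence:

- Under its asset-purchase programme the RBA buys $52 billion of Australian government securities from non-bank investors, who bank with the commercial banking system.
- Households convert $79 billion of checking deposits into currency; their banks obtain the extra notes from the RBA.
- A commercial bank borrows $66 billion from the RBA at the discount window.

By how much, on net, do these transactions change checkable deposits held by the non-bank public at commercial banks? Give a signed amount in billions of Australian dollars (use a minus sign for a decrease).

-$27 billion

Asset purchase (from non-banks) $52 billion: non-bank counterparties' bank balances rise → +$52B.
Currency withdrawal $79 billion: non-bank counterparties' bank balances fall → −$79B.
Discount-window loan $66 billion: the counterparty is a bank, so public deposits are unchanged → 0.
Net: 52 − 79 + 0 = -$27 billion.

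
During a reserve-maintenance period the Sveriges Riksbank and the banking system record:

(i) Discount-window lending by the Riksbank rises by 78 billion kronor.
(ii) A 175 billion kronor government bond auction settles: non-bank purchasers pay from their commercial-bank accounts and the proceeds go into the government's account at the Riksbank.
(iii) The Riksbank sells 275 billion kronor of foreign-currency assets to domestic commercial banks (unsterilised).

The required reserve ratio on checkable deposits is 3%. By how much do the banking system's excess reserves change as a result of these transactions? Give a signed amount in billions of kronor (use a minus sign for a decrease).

-366.75 billion

Discount-window loan 78 billion kronor: reserves +78B, deposits 0.
Government account inflow 175 billion kronor: reserves −175B, deposits −175B.
FX sale 275 billion kronor: reserves −275B, deposits 0.
Totals: Δreserves = −372B, Δdeposits = −175B.
Δrequired reserves = 3% × −175B = −5.25B.
Δexcess reserves = Δreserves − Δrequired = −372B − (−5.25B) = -366.75 billion.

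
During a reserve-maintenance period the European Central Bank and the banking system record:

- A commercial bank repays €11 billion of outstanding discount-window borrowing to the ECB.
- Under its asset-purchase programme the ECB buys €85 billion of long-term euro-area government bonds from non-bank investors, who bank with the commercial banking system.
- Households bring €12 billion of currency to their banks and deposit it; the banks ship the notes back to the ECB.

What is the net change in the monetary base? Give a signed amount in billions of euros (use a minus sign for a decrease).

ECB balance sheet:
  Assets:      Securities +€85B, Loans to banks −€11B
  Liabilities: Bank reserves +€86B, Currency in circulation −€12B
Monetary base = currency + reserves: −€12B + (+€86B) = +€74 billion.

+€74 billion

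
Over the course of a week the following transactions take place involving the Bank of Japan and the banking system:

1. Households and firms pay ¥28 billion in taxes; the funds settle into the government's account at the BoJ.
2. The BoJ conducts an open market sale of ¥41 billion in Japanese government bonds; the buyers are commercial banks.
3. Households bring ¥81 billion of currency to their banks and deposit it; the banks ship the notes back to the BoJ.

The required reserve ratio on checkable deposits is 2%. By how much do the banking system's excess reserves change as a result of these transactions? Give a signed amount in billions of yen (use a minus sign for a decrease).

Government account inflow ¥28 billion: reserves −¥28B, deposits −¥28B.
OMO sale (to banks) ¥41 billion: reserves −¥41B, deposits 0.
Currency deposit ¥81 billion: reserves +¥81B, deposits +¥81B.
Totals: Δreserves = +¥12B, Δdeposits = +¥53B.
Δrequired reserves = 2% × +¥53B = +¥1.06B.
Δexcess reserves = Δreserves − Δrequired = +¥12B − (+¥1.06B) = +¥10.94 billion.

+¥10.94 billion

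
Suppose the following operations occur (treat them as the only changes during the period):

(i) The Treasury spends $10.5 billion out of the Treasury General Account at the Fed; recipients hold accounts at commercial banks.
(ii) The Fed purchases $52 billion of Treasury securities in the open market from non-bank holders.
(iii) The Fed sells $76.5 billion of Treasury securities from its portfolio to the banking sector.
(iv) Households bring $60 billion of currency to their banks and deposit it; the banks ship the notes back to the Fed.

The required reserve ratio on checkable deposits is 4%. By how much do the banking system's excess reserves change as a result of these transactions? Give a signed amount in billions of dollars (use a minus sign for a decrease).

Government spending $10.5 billion: reserves +$10.5B, deposits +$10.5B.
Asset purchase (from non-banks) $52 billion: reserves +$52B, deposits +$52B.
OMO sale (to banks) $76.5 billion: reserves −$76.5B, deposits 0.
Currency deposit $60 billion: reserves +$60B, deposits +$60B.
Totals: Δreserves = +$46B, Δdeposits = +$122.5B.
Δrequired reserves = 4% × +$122.5B = +$4.9B.
Δexcess reserves = Δreserves − Δrequired = +$46B − (+$4.9B) = +$41.1 billion.

+$41.1 billion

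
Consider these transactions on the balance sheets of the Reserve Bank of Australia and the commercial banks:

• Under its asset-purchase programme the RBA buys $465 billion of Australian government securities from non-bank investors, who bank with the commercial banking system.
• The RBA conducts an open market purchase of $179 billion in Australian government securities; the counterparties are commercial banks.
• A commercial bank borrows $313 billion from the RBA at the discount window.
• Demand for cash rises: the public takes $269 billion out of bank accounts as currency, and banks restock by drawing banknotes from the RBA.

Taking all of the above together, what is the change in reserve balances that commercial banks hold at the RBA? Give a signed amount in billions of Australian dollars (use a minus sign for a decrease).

+$688 billion

Asset purchase (from non-banks) $465 billion: the RBA pays by crediting reserve accounts → +$465B.
OMO purchase (from banks) $179 billion: the RBA pays by crediting reserve accounts → +$179B.
Discount-window loan $313 billion: the loan is credited to the bank's reserve account → +$313B.
Currency withdrawal $269 billion: banks swap reserves for currency → −$269B.
Net: 465 + 179 + 313 − 269 = +$688 billion.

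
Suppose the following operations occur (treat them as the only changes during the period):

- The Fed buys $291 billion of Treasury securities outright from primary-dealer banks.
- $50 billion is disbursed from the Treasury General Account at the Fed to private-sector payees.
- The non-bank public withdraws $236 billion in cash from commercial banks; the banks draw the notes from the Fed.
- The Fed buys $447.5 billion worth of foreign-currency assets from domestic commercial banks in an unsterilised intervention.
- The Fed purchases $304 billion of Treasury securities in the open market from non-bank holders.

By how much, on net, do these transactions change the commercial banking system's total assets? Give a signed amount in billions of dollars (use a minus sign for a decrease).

OMO purchase (from banks) $291 billion: just an asset swap on bank balance sheets → 0.
Government spending $50 billion: bank balance sheets expand → +$50B.
Currency withdrawal $236 billion: bank balance sheets shrink → −$236B.
FX purchase $447.5 billion: just an asset swap on bank balance sheets → 0.
Asset purchase (from non-banks) $304 billion: bank balance sheets expand → +$304B.
Net: 0 + 50 − 236 + 0 + 304 = +$118 billion.

+$118 billion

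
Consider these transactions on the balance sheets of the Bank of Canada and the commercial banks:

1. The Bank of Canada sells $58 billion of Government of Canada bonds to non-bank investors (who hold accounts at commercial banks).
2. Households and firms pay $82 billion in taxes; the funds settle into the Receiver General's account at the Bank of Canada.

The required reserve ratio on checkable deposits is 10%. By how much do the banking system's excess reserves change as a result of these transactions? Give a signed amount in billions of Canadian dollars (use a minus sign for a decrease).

Asset sale (to non-banks) $58 billion: reserves −$58B, deposits −$58B.
Government account inflow $82 billion: reserves −$82B, deposits −$82B.
Totals: Δreserves = −$140B, Δdeposits = −$140B.
Δrequired reserves = 10% × −$140B = −$14B.
Δexcess reserves = Δreserves − Δrequired = −$140B − (−$14B) = -$126 billion.

-$126 billion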